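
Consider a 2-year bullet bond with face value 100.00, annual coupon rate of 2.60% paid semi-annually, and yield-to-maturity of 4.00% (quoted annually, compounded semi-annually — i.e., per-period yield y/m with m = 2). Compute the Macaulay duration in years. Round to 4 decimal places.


Coupon per period c = face * coupon_rate / m = 1.300000
Periods per year m = 2; per-period yield y/m = 0.020000
Number of cashflows N = 4
Cashflows (t years, CF_t, discount factor 1/(1+y/m)^(m*t), PV):
  t = 0.5000: CF_t = 1.300000, DF = 0.980392, PV = 1.274510
  t = 1.0000: CF_t = 1.300000, DF = 0.961169, PV = 1.249519
  t = 1.5000: CF_t = 1.300000, DF = 0.942322, PV = 1.225019
  t = 2.0000: CF_t = 101.300000, DF = 0.923845, PV = 93.585542
Price P = sum_t PV_t = 97.334590
Macaulay numerator sum_t t * PV_t:
  t * PV_t at t = 0.5000: 0.637255
  t * PV_t at t = 1.0000: 1.249519
  t * PV_t at t = 1.5000: 1.837529
  t * PV_t at t = 2.0000: 187.171083
Macaulay duration D = (sum_t t * PV_t) / P = 190.895386 / 97.334590 = 1.961229

Answer: Macaulay duration = 1.9612 years


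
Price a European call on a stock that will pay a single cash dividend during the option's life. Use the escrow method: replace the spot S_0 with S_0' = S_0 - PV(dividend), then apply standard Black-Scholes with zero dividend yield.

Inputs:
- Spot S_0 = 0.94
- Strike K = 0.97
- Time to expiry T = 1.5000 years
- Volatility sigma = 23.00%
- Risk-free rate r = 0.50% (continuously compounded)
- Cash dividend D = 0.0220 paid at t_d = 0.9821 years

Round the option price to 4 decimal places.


Answer: Price = 0.0845

Derivation:
PV(D) = D * exp(-r * t_d) = 0.0220 * 0.99510154 = 0.02189223
S_0' = S_0 - PV(D) = 0.9400 - 0.02189223 = 0.91810777
d1 = (ln(S_0'/K) + (r + sigma^2/2)*T) / (sigma*sqrt(T)) = -0.02771223
d2 = d1 - sigma*sqrt(T) = -0.30940355
exp(-rT) = 0.99252805
N(d1) = 0.48894583; N(d2) = 0.37850728
C = S_0' * N(d1) - K * exp(-rT) * N(d2) = 0.91810777 * 0.48894583 - 0.9700 * 0.99252805 * 0.37850728 = 0.0845


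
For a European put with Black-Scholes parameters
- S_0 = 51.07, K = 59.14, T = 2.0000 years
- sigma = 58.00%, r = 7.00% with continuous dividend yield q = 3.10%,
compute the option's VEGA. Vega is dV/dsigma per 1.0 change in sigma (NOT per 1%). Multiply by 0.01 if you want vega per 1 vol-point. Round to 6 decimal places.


Answer: Vega = 25.676570

Derivation:
d1 = 0.3263538287; d2 = -0.4938900374
phi(d1) = 0.3782530193; exp(-qT) = 0.9398828868; exp(-rT) = 0.8693582354
Vega = S * exp(-qT) * phi(d1) * sqrt(T) = 51.0700 * 0.9398828868 * 0.3782530193 * 1.4142135624 = 25.676570


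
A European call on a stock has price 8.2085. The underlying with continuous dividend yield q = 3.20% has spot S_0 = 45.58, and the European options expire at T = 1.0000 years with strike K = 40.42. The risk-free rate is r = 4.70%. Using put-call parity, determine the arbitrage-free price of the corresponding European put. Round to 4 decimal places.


Put-call parity: C - P = S_0 * exp(-qT) - K * exp(-rT).
S_0 * exp(-qT) = 45.5800 * 0.96850658 = 44.14453001
K * exp(-rT) = 40.4200 * 0.95408740 = 38.56421261
P = C - S*exp(-qT) + K*exp(-rT)
P = 8.2085 - 44.14453001 + 38.56421261 = 2.6282

Answer: Put price = 2.6282


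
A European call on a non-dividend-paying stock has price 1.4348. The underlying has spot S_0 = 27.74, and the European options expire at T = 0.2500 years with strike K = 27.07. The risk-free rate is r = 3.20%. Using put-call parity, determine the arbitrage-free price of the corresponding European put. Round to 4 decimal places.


Answer: Put price = 0.5491

Derivation:
Put-call parity: C - P = S_0 * exp(-qT) - K * exp(-rT).
S_0 * exp(-qT) = 27.7400 * 1.00000000 = 27.74000000
K * exp(-rT) = 27.0700 * 0.99203191 = 26.85430393
P = C - S*exp(-qT) + K*exp(-rT)
P = 1.4348 - 27.74000000 + 26.85430393 = 0.5491


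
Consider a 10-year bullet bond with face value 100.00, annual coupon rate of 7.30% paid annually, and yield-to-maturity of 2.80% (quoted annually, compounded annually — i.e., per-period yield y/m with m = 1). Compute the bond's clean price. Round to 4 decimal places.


Coupon per period c = face * coupon_rate / m = 7.300000
Periods per year m = 1; per-period yield y/m = 0.028000
Number of cashflows N = 10
Cashflows (t years, CF_t, discount factor 1/(1+y/m)^(m*t), PV):
  t = 1.0000: CF_t = 7.300000, DF = 0.972763, PV = 7.101167
  t = 2.0000: CF_t = 7.300000, DF = 0.946267, PV = 6.907750
  t = 3.0000: CF_t = 7.300000, DF = 0.920493, PV = 6.719601
  t = 4.0000: CF_t = 7.300000, DF = 0.895422, PV = 6.536577
  t = 5.0000: CF_t = 7.300000, DF = 0.871033, PV = 6.358538
  t = 6.0000: CF_t = 7.300000, DF = 0.847308, PV = 6.185348
  t = 7.0000: CF_t = 7.300000, DF = 0.824230, PV = 6.016876
  t = 8.0000: CF_t = 7.300000, DF = 0.801780, PV = 5.852992
  t = 9.0000: CF_t = 7.300000, DF = 0.779941, PV = 5.693572
  t = 10.0000: CF_t = 107.300000, DF = 0.758698, PV = 81.408279
Price P = sum_t PV_t = 138.780703

Answer: Price = 138.7807


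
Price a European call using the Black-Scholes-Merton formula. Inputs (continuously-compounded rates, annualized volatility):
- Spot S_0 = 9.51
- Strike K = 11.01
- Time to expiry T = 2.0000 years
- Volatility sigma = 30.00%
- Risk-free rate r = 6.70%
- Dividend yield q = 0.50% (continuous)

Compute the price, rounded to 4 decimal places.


d1 = (ln(S/K) + (r - q + 0.5*sigma^2) * T) / (sigma * sqrt(T)) = 0.15919313
d2 = d1 - sigma * sqrt(T) = -0.26507094
exp(-rT) = 0.87459006; exp(-qT) = 0.99004983
C = S_0 * exp(-qT) * N(d1) - K * exp(-rT) * N(d2)
N(d1) = 0.56324164; N(d2) = 0.39547741
C = 9.5100 * 0.99004983 * 0.56324164 - 11.0100 * 0.87459006 * 0.39547741 = 1.4950

Answer: Price = 1.4950


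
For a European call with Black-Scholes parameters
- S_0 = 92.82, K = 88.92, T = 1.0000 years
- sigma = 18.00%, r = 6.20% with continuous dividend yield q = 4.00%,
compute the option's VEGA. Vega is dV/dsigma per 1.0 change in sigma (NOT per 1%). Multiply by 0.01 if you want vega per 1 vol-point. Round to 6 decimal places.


Answer: Vega = 32.141909

Derivation:
d1 = 0.4506946929; d2 = 0.2706946929
phi(d1) = 0.3604141881; exp(-qT) = 0.9607894392; exp(-rT) = 0.9398828868
Vega = S * exp(-qT) * phi(d1) * sqrt(T) = 92.8200 * 0.9607894392 * 0.3604141881 * 1.0000000000 = 32.141909


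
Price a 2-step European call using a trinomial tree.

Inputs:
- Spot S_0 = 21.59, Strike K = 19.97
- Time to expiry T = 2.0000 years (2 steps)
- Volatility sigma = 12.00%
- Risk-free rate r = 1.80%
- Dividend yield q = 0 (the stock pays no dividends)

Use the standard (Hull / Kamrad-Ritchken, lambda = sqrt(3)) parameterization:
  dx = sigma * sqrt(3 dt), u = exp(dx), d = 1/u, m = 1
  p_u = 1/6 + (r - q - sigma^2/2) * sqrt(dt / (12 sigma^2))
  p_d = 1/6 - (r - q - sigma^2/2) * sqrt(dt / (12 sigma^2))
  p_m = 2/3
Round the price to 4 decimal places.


dt = T/N = 1.000000; dx = sigma*sqrt(3*dt) = 0.207846
u = exp(dx) = 1.231024; d = 1/u = 0.812332
p_u = 0.192647, p_m = 0.666667, p_d = 0.140686
Discount per step: exp(-r*dt) = 0.982161
Stock lattice S(k, j) with j the centered position index:
  k=0: S(0,+0) = 21.5900
  k=1: S(1,-1) = 17.5382; S(1,+0) = 21.5900; S(1,+1) = 26.5778
  k=2: S(2,-2) = 14.2469; S(2,-1) = 17.5382; S(2,+0) = 21.5900; S(2,+1) = 26.5778; S(2,+2) = 32.7179
Terminal payoffs V(N, j) = max(S_T - K, 0):
  V(2,-2) = 0.000000; V(2,-1) = 0.000000; V(2,+0) = 1.620000; V(2,+1) = 6.607802; V(2,+2) = 12.747904
Backward induction: V(k, j) = exp(-r*dt) * [p_u * V(k+1, j+1) + p_m * V(k+1, j) + p_d * V(k+1, j-1)]
  V(1,-1) = exp(-r*dt) * [p_u*1.620000 + p_m*0.000000 + p_d*0.000000] = 0.306521
  V(1,+0) = exp(-r*dt) * [p_u*6.607802 + p_m*1.620000 + p_d*0.000000] = 2.311001
  V(1,+1) = exp(-r*dt) * [p_u*12.747904 + p_m*6.607802 + p_d*1.620000] = 6.962503
  V(0,+0) = exp(-r*dt) * [p_u*6.962503 + p_m*2.311001 + p_d*0.306521] = 2.872918

Answer: Price = V(0,0) = 2.8729


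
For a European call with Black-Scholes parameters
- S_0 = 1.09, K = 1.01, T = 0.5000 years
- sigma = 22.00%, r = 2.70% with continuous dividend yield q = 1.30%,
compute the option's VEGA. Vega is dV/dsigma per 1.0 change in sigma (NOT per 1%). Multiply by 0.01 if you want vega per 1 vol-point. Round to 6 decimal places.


d1 = 0.6127875136; d2 = 0.4572240218
phi(d1) = 0.3306506822; exp(-qT) = 0.9935210793; exp(-rT) = 0.9865907163
Vega = S * exp(-qT) * phi(d1) * sqrt(T) = 1.0900 * 0.9935210793 * 0.3306506822 * 0.7071067812 = 0.253197

Answer: Vega = 0.253197


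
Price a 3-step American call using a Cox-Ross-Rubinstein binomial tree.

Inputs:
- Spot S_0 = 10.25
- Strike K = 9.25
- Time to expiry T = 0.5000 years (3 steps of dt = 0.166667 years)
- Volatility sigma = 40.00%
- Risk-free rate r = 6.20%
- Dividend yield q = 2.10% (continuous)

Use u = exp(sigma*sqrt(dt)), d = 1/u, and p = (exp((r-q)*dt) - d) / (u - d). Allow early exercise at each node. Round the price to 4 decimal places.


dt = T/N = 0.166667
u = exp(sigma*sqrt(dt)) = 1.177389; d = 1/u = 0.849337
p = (exp((r-q)*dt) - d) / (u - d) = 0.480167
Discount per step: exp(-r*dt) = 0.989720
Stock lattice S(k, i) with i counting down-moves:
  k=0: S(0,0) = 10.2500
  k=1: S(1,0) = 12.0682; S(1,1) = 8.7057
  k=2: S(2,0) = 14.2090; S(2,1) = 10.2500; S(2,2) = 7.3941
  k=3: S(3,0) = 16.7295; S(3,1) = 12.0682; S(3,2) = 8.7057; S(3,3) = 6.2801
Terminal payoffs V(N, i) = max(S_T - K, 0):
  V(3,0) = 7.479534; V(3,1) = 2.818238; V(3,2) = 0.000000; V(3,3) = 0.000000
Backward induction: V(k, i) = exp(-r*dt) * [p * V(k+1, i) + (1-p) * V(k+1, i+1)]; then take max(V_cont, immediate exercise) for American.
  V(2,0) = exp(-r*dt) * [p*7.479534 + (1-p)*2.818238] = 5.004458; exercise = 4.959011; V(2,0) = max -> 5.004458
  V(2,1) = exp(-r*dt) * [p*2.818238 + (1-p)*0.000000] = 1.339313; exercise = 1.000000; V(2,1) = max -> 1.339313
  V(2,2) = exp(-r*dt) * [p*0.000000 + (1-p)*0.000000] = 0.000000; exercise = 0.000000; V(2,2) = max -> 0.000000
  V(1,0) = exp(-r*dt) * [p*5.004458 + (1-p)*1.339313] = 3.067335; exercise = 2.818238; V(1,0) = max -> 3.067335
  V(1,1) = exp(-r*dt) * [p*1.339313 + (1-p)*0.000000] = 0.636483; exercise = 0.000000; V(1,1) = max -> 0.636483
  V(0,0) = exp(-r*dt) * [p*3.067335 + (1-p)*0.636483] = 1.785156; exercise = 1.000000; V(0,0) = max -> 1.785156

Answer: Price = V(0,0) = 1.7852


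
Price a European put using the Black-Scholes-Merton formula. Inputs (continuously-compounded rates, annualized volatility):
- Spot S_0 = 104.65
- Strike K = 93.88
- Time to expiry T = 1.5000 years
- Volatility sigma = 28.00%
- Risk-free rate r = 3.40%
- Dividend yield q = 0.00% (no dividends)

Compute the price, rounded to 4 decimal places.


Answer: Price = 6.8640

Derivation:
d1 = (ln(S/K) + (r - q + 0.5*sigma^2) * T) / (sigma * sqrt(T)) = 0.63687922
d2 = d1 - sigma * sqrt(T) = 0.29395066
exp(-rT) = 0.95027867; exp(-qT) = 1.00000000
P = K * exp(-rT) * N(-d2) - S_0 * exp(-qT) * N(-d1)
N(-d1) = 0.26210176; N(-d2) = 0.38439780
P = 93.8800 * 0.95027867 * 0.38439780 - 104.6500 * 1.00000000 * 0.26210176 = 6.8640


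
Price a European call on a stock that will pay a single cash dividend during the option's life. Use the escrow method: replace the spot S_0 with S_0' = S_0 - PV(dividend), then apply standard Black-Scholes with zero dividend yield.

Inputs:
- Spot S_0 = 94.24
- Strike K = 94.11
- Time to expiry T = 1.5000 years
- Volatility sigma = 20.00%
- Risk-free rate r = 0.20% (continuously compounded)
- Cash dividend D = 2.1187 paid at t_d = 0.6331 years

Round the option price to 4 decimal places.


Answer: Price = 8.2362

Derivation:
PV(D) = D * exp(-r * t_d) = 2.1187 * 0.99873460 = 2.11601900
S_0' = S_0 - PV(D) = 94.2400 - 2.11601900 = 92.12398100
d1 = (ln(S_0'/K) + (r + sigma^2/2)*T) / (sigma*sqrt(T)) = 0.04764657
d2 = d1 - sigma*sqrt(T) = -0.19730240
exp(-rT) = 0.99700450
N(d1) = 0.51900104; N(d2) = 0.42179545
C = S_0' * N(d1) - K * exp(-rT) * N(d2) = 92.12398100 * 0.51900104 - 94.1100 * 0.99700450 * 0.42179545 = 8.2362


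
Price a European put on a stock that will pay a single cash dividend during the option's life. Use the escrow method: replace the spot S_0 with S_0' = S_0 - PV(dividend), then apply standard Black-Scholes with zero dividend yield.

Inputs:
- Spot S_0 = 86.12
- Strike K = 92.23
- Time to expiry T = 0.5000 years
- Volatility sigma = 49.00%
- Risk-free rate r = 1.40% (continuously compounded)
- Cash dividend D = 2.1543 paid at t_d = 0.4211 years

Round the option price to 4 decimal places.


Answer: Price = 16.2498

Derivation:
PV(D) = D * exp(-r * t_d) = 2.1543 * 0.99412194 = 2.14163690
S_0' = S_0 - PV(D) = 86.1200 - 2.14163690 = 83.97836310
d1 = (ln(S_0'/K) + (r + sigma^2/2)*T) / (sigma*sqrt(T)) = -0.07706388
d2 = d1 - sigma*sqrt(T) = -0.42354621
exp(-rT) = 0.99302444
N(-d1) = 0.53071364; N(-d2) = 0.66405160
P = K * exp(-rT) * N(-d2) - S_0' * N(-d1) = 92.2300 * 0.99302444 * 0.66405160 - 83.97836310 * 0.53071364 = 16.2498


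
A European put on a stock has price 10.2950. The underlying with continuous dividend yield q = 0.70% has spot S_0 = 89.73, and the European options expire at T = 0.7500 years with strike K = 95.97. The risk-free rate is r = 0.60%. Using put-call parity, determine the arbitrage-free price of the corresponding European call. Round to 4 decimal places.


Answer: Call price = 4.0160

Derivation:
Put-call parity: C - P = S_0 * exp(-qT) - K * exp(-rT).
S_0 * exp(-qT) = 89.7300 * 0.99476376 = 89.26015193
K * exp(-rT) = 95.9700 * 0.99551011 = 95.53910524
C = P + S*exp(-qT) - K*exp(-rT)
C = 10.2950 + 89.26015193 - 95.53910524 = 4.0160


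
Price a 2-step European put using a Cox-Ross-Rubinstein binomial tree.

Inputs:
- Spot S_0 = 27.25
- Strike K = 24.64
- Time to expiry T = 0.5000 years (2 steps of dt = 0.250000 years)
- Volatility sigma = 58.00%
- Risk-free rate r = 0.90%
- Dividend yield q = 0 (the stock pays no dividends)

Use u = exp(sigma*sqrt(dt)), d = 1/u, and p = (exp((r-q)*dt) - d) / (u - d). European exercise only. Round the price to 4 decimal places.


dt = T/N = 0.250000
u = exp(sigma*sqrt(dt)) = 1.336427; d = 1/u = 0.748264
p = (exp((r-q)*dt) - d) / (u - d) = 0.431834
Discount per step: exp(-r*dt) = 0.997753
Stock lattice S(k, i) with i counting down-moves:
  k=0: S(0,0) = 27.2500
  k=1: S(1,0) = 36.4176; S(1,1) = 20.3902
  k=2: S(2,0) = 48.6695; S(2,1) = 27.2500; S(2,2) = 15.2572
Terminal payoffs V(N, i) = max(K - S_T, 0):
  V(2,0) = 0.000000; V(2,1) = 0.000000; V(2,2) = 9.382770
Backward induction: V(k, i) = exp(-r*dt) * [p * V(k+1, i) + (1-p) * V(k+1, i+1)].
  V(1,0) = exp(-r*dt) * [p*0.000000 + (1-p)*0.000000] = 0.000000
  V(1,1) = exp(-r*dt) * [p*0.000000 + (1-p)*9.382770] = 5.318993
  V(0,0) = exp(-r*dt) * [p*0.000000 + (1-p)*5.318993] = 3.015281

Answer: Price = V(0,0) = 3.0153


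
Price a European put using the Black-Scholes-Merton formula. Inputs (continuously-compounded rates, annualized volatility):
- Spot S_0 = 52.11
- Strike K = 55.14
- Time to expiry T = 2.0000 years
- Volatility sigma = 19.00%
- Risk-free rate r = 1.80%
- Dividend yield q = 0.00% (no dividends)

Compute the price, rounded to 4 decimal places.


d1 = (ln(S/K) + (r - q + 0.5*sigma^2) * T) / (sigma * sqrt(T)) = 0.05798820
d2 = d1 - sigma * sqrt(T) = -0.21071237
exp(-rT) = 0.96464029; exp(-qT) = 1.00000000
P = K * exp(-rT) * N(-d2) - S_0 * exp(-qT) * N(-d1)
N(-d1) = 0.47687901; N(-d2) = 0.58344414
P = 55.1400 * 0.96464029 * 0.58344414 - 52.1100 * 1.00000000 * 0.47687901 = 6.1834

Answer: Price = 6.1834


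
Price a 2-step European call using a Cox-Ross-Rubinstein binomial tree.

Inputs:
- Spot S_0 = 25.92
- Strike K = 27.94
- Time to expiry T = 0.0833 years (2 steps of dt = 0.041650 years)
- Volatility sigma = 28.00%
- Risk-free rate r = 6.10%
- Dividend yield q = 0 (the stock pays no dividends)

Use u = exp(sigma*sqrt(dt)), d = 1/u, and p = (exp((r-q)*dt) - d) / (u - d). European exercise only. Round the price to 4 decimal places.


dt = T/N = 0.041650
u = exp(sigma*sqrt(dt)) = 1.058808; d = 1/u = 0.944459
p = (exp((r-q)*dt) - d) / (u - d) = 0.507965
Discount per step: exp(-r*dt) = 0.997463
Stock lattice S(k, i) with i counting down-moves:
  k=0: S(0,0) = 25.9200
  k=1: S(1,0) = 27.4443; S(1,1) = 24.4804
  k=2: S(2,0) = 29.0582; S(2,1) = 25.9200; S(2,2) = 23.1207
Terminal payoffs V(N, i) = max(S_T - K, 0):
  V(2,0) = 1.118224; V(2,1) = 0.000000; V(2,2) = 0.000000
Backward induction: V(k, i) = exp(-r*dt) * [p * V(k+1, i) + (1-p) * V(k+1, i+1)].
  V(1,0) = exp(-r*dt) * [p*1.118224 + (1-p)*0.000000] = 0.566577
  V(1,1) = exp(-r*dt) * [p*0.000000 + (1-p)*0.000000] = 0.000000
  V(0,0) = exp(-r*dt) * [p*0.566577 + (1-p)*0.000000] = 0.287071

Answer: Price = V(0,0) = 0.2871


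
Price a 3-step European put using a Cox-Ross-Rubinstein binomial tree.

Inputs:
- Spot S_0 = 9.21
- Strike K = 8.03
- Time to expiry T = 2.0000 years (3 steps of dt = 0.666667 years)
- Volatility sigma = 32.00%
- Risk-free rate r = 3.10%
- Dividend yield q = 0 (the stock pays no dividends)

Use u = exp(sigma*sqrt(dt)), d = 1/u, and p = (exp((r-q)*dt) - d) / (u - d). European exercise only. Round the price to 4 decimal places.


Answer: Price = V(0,0) = 0.8678

Derivation:
dt = T/N = 0.666667
u = exp(sigma*sqrt(dt)) = 1.298590; d = 1/u = 0.770066
p = (exp((r-q)*dt) - d) / (u - d) = 0.474559
Discount per step: exp(-r*dt) = 0.979545
Stock lattice S(k, i) with i counting down-moves:
  k=0: S(0,0) = 9.2100
  k=1: S(1,0) = 11.9600; S(1,1) = 7.0923
  k=2: S(2,0) = 15.5311; S(2,1) = 9.2100; S(2,2) = 5.4615
  k=3: S(3,0) = 20.1686; S(3,1) = 11.9600; S(3,2) = 7.0923; S(3,3) = 4.2058
Terminal payoffs V(N, i) = max(K - S_T, 0):
  V(3,0) = 0.000000; V(3,1) = 0.000000; V(3,2) = 0.937691; V(3,3) = 3.824248
Backward induction: V(k, i) = exp(-r*dt) * [p * V(k+1, i) + (1-p) * V(k+1, i+1)].
  V(2,0) = exp(-r*dt) * [p*0.000000 + (1-p)*0.000000] = 0.000000
  V(2,1) = exp(-r*dt) * [p*0.000000 + (1-p)*0.937691] = 0.482623
  V(2,2) = exp(-r*dt) * [p*0.937691 + (1-p)*3.824248] = 2.404203
  V(1,0) = exp(-r*dt) * [p*0.000000 + (1-p)*0.482623] = 0.248403
  V(1,1) = exp(-r*dt) * [p*0.482623 + (1-p)*2.404203] = 1.461776
  V(0,0) = exp(-r*dt) * [p*0.248403 + (1-p)*1.461776] = 0.867837


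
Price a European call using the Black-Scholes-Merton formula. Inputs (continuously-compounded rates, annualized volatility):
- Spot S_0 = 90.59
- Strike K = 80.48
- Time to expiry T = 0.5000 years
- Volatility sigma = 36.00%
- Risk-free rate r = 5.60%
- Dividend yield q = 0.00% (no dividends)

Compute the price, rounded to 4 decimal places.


Answer: Price = 16.0813

Derivation:
d1 = (ln(S/K) + (r - q + 0.5*sigma^2) * T) / (sigma * sqrt(T)) = 0.70213788
d2 = d1 - sigma * sqrt(T) = 0.44757944
exp(-rT) = 0.97238837; exp(-qT) = 1.00000000
C = S_0 * exp(-qT) * N(d1) - K * exp(-rT) * N(d2)
N(d1) = 0.75870341; N(d2) = 0.67277163
C = 90.5900 * 1.00000000 * 0.75870341 - 80.4800 * 0.97238837 * 0.67277163 = 16.0813


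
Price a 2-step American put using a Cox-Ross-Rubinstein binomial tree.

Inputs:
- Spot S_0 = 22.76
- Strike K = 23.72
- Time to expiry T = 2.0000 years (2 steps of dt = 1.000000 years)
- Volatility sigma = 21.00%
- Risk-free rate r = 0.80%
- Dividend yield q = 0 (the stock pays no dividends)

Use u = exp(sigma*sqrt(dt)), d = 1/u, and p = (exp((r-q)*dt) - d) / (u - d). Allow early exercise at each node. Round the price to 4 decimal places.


dt = T/N = 1.000000
u = exp(sigma*sqrt(dt)) = 1.233678; d = 1/u = 0.810584
p = (exp((r-q)*dt) - d) / (u - d) = 0.466676
Discount per step: exp(-r*dt) = 0.992032
Stock lattice S(k, i) with i counting down-moves:
  k=0: S(0,0) = 22.7600
  k=1: S(1,0) = 28.0785; S(1,1) = 18.4489
  k=2: S(2,0) = 34.6398; S(2,1) = 22.7600; S(2,2) = 14.9544
Terminal payoffs V(N, i) = max(K - S_T, 0):
  V(2,0) = 0.000000; V(2,1) = 0.960000; V(2,2) = 8.765614
Backward induction: V(k, i) = exp(-r*dt) * [p * V(k+1, i) + (1-p) * V(k+1, i+1)]; then take max(V_cont, immediate exercise) for American.
  V(1,0) = exp(-r*dt) * [p*0.000000 + (1-p)*0.960000] = 0.507911; exercise = 0.000000; V(1,0) = max -> 0.507911
  V(1,1) = exp(-r*dt) * [p*0.960000 + (1-p)*8.765614] = 5.082100; exercise = 5.271103; V(1,1) = max -> 5.271103
  V(0,0) = exp(-r*dt) * [p*0.507911 + (1-p)*5.271103] = 3.023946; exercise = 0.960000; V(0,0) = max -> 3.023946

Answer: Price = V(0,0) = 3.0239


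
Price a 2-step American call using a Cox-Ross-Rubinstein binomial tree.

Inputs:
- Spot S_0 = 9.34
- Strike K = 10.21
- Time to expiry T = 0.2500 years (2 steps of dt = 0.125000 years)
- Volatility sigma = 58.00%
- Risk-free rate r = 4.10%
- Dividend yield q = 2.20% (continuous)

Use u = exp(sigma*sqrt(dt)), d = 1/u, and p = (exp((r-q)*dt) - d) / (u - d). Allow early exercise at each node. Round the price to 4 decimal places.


Answer: Price = V(0,0) = 0.7909

Derivation:
dt = T/N = 0.125000
u = exp(sigma*sqrt(dt)) = 1.227600; d = 1/u = 0.814598
p = (exp((r-q)*dt) - d) / (u - d) = 0.454671
Discount per step: exp(-r*dt) = 0.994888
Stock lattice S(k, i) with i counting down-moves:
  k=0: S(0,0) = 9.3400
  k=1: S(1,0) = 11.4658; S(1,1) = 7.6083
  k=2: S(2,0) = 14.0754; S(2,1) = 9.3400; S(2,2) = 6.1977
Terminal payoffs V(N, i) = max(S_T - K, 0):
  V(2,0) = 3.865394; V(2,1) = 0.000000; V(2,2) = 0.000000
Backward induction: V(k, i) = exp(-r*dt) * [p * V(k+1, i) + (1-p) * V(k+1, i+1)]; then take max(V_cont, immediate exercise) for American.
  V(1,0) = exp(-r*dt) * [p*3.865394 + (1-p)*0.000000] = 1.748499; exercise = 1.255783; V(1,0) = max -> 1.748499
  V(1,1) = exp(-r*dt) * [p*0.000000 + (1-p)*0.000000] = 0.000000; exercise = 0.000000; V(1,1) = max -> 0.000000
  V(0,0) = exp(-r*dt) * [p*1.748499 + (1-p)*0.000000] = 0.790928; exercise = 0.000000; V(0,0) = max -> 0.790928


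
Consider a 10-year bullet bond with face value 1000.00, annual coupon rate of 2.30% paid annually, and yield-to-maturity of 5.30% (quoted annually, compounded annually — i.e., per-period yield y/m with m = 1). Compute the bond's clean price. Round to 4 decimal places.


Coupon per period c = face * coupon_rate / m = 23.000000
Periods per year m = 1; per-period yield y/m = 0.053000
Number of cashflows N = 10
Cashflows (t years, CF_t, discount factor 1/(1+y/m)^(m*t), PV):
  t = 1.0000: CF_t = 23.000000, DF = 0.949668, PV = 21.842355
  t = 2.0000: CF_t = 23.000000, DF = 0.901869, PV = 20.742977
  t = 3.0000: CF_t = 23.000000, DF = 0.856475, PV = 19.698934
  t = 4.0000: CF_t = 23.000000, DF = 0.813367, PV = 18.707440
  t = 5.0000: CF_t = 23.000000, DF = 0.772428, PV = 17.765850
  t = 6.0000: CF_t = 23.000000, DF = 0.733550, PV = 16.871652
  t = 7.0000: CF_t = 23.000000, DF = 0.696629, PV = 16.022462
  t = 8.0000: CF_t = 23.000000, DF = 0.661566, PV = 15.216013
  t = 9.0000: CF_t = 23.000000, DF = 0.628268, PV = 14.450155
  t = 10.0000: CF_t = 1023.000000, DF = 0.596645, PV = 610.368232
Price P = sum_t PV_t = 771.686069

Answer: Price = 771.6861


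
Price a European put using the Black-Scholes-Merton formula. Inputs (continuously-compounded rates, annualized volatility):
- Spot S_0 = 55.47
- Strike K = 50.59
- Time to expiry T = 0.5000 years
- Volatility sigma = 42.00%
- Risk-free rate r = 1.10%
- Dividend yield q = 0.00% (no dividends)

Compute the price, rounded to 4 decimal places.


d1 = (ln(S/K) + (r - q + 0.5*sigma^2) * T) / (sigma * sqrt(T)) = 0.47708968
d2 = d1 - sigma * sqrt(T) = 0.18010483
exp(-rT) = 0.99451510; exp(-qT) = 1.00000000
P = K * exp(-rT) * N(-d2) - S_0 * exp(-qT) * N(-d1)
N(-d1) = 0.31664913; N(-d2) = 0.42853514
P = 50.5900 * 0.99451510 * 0.42853514 - 55.4700 * 1.00000000 * 0.31664913 = 3.9962

Answer: Price = 3.9962


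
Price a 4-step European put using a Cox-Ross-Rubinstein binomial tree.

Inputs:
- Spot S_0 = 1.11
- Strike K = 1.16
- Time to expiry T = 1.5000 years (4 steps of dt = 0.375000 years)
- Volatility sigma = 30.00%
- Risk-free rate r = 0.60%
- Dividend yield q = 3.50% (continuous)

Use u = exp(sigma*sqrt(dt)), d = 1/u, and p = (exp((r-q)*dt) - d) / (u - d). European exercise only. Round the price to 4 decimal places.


dt = T/N = 0.375000
u = exp(sigma*sqrt(dt)) = 1.201669; d = 1/u = 0.832176
p = (exp((r-q)*dt) - d) / (u - d) = 0.424928
Discount per step: exp(-r*dt) = 0.997753
Stock lattice S(k, i) with i counting down-moves:
  k=0: S(0,0) = 1.1100
  k=1: S(1,0) = 1.3339; S(1,1) = 0.9237
  k=2: S(2,0) = 1.6029; S(2,1) = 1.1100; S(2,2) = 0.7687
  k=3: S(3,0) = 1.9261; S(3,1) = 1.3339; S(3,2) = 0.9237; S(3,3) = 0.6397
  k=4: S(4,0) = 2.3145; S(4,1) = 1.6029; S(4,2) = 1.1100; S(4,3) = 0.7687; S(4,4) = 0.5323
Terminal payoffs V(N, i) = max(K - S_T, 0):
  V(4,0) = 0.000000; V(4,1) = 0.000000; V(4,2) = 0.050000; V(4,3) = 0.391307; V(4,4) = 0.627667
Backward induction: V(k, i) = exp(-r*dt) * [p * V(k+1, i) + (1-p) * V(k+1, i+1)].
  V(3,0) = exp(-r*dt) * [p*0.000000 + (1-p)*0.000000] = 0.000000
  V(3,1) = exp(-r*dt) * [p*0.000000 + (1-p)*0.050000] = 0.028689
  V(3,2) = exp(-r*dt) * [p*0.050000 + (1-p)*0.391307] = 0.245722
  V(3,3) = exp(-r*dt) * [p*0.391307 + (1-p)*0.627667] = 0.526046
  V(2,0) = exp(-r*dt) * [p*0.000000 + (1-p)*0.028689] = 0.016461
  V(2,1) = exp(-r*dt) * [p*0.028689 + (1-p)*0.245722] = 0.153154
  V(2,2) = exp(-r*dt) * [p*0.245722 + (1-p)*0.526046] = 0.406014
  V(1,0) = exp(-r*dt) * [p*0.016461 + (1-p)*0.153154] = 0.094856
  V(1,1) = exp(-r*dt) * [p*0.153154 + (1-p)*0.406014] = 0.297896
  V(0,0) = exp(-r*dt) * [p*0.094856 + (1-p)*0.297896] = 0.211143

Answer: Price = V(0,0) = 0.2111


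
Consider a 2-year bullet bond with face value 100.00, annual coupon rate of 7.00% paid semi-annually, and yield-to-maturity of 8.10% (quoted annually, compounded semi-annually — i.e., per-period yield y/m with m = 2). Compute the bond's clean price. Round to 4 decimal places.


Coupon per period c = face * coupon_rate / m = 3.500000
Periods per year m = 2; per-period yield y/m = 0.040500
Number of cashflows N = 4
Cashflows (t years, CF_t, discount factor 1/(1+y/m)^(m*t), PV):
  t = 0.5000: CF_t = 3.500000, DF = 0.961076, PV = 3.363767
  t = 1.0000: CF_t = 3.500000, DF = 0.923668, PV = 3.232838
  t = 1.5000: CF_t = 3.500000, DF = 0.887715, PV = 3.107004
  t = 2.0000: CF_t = 103.500000, DF = 0.853162, PV = 88.302299
Price P = sum_t PV_t = 98.005908

Answer: Price = 98.0059


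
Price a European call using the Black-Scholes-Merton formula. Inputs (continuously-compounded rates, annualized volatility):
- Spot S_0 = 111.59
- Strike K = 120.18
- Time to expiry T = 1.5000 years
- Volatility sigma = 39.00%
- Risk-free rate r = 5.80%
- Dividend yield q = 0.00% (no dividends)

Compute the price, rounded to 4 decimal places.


Answer: Price = 21.6485

Derivation:
d1 = (ln(S/K) + (r - q + 0.5*sigma^2) * T) / (sigma * sqrt(T)) = 0.26570855
d2 = d1 - sigma * sqrt(T) = -0.21194195
exp(-rT) = 0.91667710; exp(-qT) = 1.00000000
C = S_0 * exp(-qT) * N(d1) - K * exp(-rT) * N(d2)
N(d1) = 0.60476816; N(d2) = 0.41607616
C = 111.5900 * 1.00000000 * 0.60476816 - 120.1800 * 0.91667710 * 0.41607616 = 21.6485


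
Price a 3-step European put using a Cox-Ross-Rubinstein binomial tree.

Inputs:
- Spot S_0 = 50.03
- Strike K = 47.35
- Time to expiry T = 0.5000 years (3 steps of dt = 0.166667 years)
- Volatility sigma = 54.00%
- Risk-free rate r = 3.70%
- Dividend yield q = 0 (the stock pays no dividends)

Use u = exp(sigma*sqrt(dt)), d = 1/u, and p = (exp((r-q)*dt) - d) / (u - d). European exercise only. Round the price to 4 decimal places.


Answer: Price = V(0,0) = 6.2013

Derivation:
dt = T/N = 0.166667
u = exp(sigma*sqrt(dt)) = 1.246643; d = 1/u = 0.802154
p = (exp((r-q)*dt) - d) / (u - d) = 0.459025
Discount per step: exp(-r*dt) = 0.993852
Stock lattice S(k, i) with i counting down-moves:
  k=0: S(0,0) = 50.0300
  k=1: S(1,0) = 62.3695; S(1,1) = 40.1318
  k=2: S(2,0) = 77.7525; S(2,1) = 50.0300; S(2,2) = 32.1919
  k=3: S(3,0) = 96.9296; S(3,1) = 62.3695; S(3,2) = 40.1318; S(3,3) = 25.8229
Terminal payoffs V(N, i) = max(K - S_T, 0):
  V(3,0) = 0.000000; V(3,1) = 0.000000; V(3,2) = 7.218212; V(3,3) = 21.527128
Backward induction: V(k, i) = exp(-r*dt) * [p * V(k+1, i) + (1-p) * V(k+1, i+1)].
  V(2,0) = exp(-r*dt) * [p*0.000000 + (1-p)*0.000000] = 0.000000
  V(2,1) = exp(-r*dt) * [p*0.000000 + (1-p)*7.218212] = 3.880865
  V(2,2) = exp(-r*dt) * [p*7.218212 + (1-p)*21.527128] = 14.867013
  V(1,0) = exp(-r*dt) * [p*0.000000 + (1-p)*3.880865] = 2.086544
  V(1,1) = exp(-r*dt) * [p*3.880865 + (1-p)*14.867013] = 9.763700
  V(0,0) = exp(-r*dt) * [p*2.086544 + (1-p)*9.763700] = 6.201333


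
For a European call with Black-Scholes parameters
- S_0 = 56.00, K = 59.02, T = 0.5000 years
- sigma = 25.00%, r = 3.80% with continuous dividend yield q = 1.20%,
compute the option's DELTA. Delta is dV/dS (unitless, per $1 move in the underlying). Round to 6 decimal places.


Answer: Delta = 0.443559

Derivation:
d1 = -0.1351969995; d2 = -0.3119736948
phi(d1) = 0.3953129112; exp(-qT) = 0.9940179641; exp(-rT) = 0.9811793622
N(d1) = 0.4462280597
Delta = exp(-qT) * N(d1) = 0.9940179641 * 0.4462280597 = 0.443559


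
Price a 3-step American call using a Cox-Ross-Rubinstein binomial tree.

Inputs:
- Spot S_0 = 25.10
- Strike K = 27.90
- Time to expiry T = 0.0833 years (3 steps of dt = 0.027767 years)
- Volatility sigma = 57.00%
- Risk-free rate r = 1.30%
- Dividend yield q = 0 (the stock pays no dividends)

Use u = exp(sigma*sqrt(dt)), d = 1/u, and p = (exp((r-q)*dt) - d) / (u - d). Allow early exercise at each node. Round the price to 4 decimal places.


Answer: Price = V(0,0) = 0.5980

Derivation:
dt = T/N = 0.027767
u = exp(sigma*sqrt(dt)) = 1.099638; d = 1/u = 0.909390
p = (exp((r-q)*dt) - d) / (u - d) = 0.478170
Discount per step: exp(-r*dt) = 0.999639
Stock lattice S(k, i) with i counting down-moves:
  k=0: S(0,0) = 25.1000
  k=1: S(1,0) = 27.6009; S(1,1) = 22.8257
  k=2: S(2,0) = 30.3510; S(2,1) = 25.1000; S(2,2) = 20.7575
  k=3: S(3,0) = 33.3751; S(3,1) = 27.6009; S(3,2) = 22.8257; S(3,3) = 18.8766
Terminal payoffs V(N, i) = max(S_T - K, 0):
  V(3,0) = 5.475124; V(3,1) = 0.000000; V(3,2) = 0.000000; V(3,3) = 0.000000
Backward induction: V(k, i) = exp(-r*dt) * [p * V(k+1, i) + (1-p) * V(k+1, i+1)]; then take max(V_cont, immediate exercise) for American.
  V(2,0) = exp(-r*dt) * [p*5.475124 + (1-p)*0.000000] = 2.617097; exercise = 2.451011; V(2,0) = max -> 2.617097
  V(2,1) = exp(-r*dt) * [p*0.000000 + (1-p)*0.000000] = 0.000000; exercise = 0.000000; V(2,1) = max -> 0.000000
  V(2,2) = exp(-r*dt) * [p*0.000000 + (1-p)*0.000000] = 0.000000; exercise = 0.000000; V(2,2) = max -> 0.000000
  V(1,0) = exp(-r*dt) * [p*2.617097 + (1-p)*0.000000] = 1.250966; exercise = 0.000000; V(1,0) = max -> 1.250966
  V(1,1) = exp(-r*dt) * [p*0.000000 + (1-p)*0.000000] = 0.000000; exercise = 0.000000; V(1,1) = max -> 0.000000
  V(0,0) = exp(-r*dt) * [p*1.250966 + (1-p)*0.000000] = 0.597959; exercise = 0.000000; V(0,0) = max -> 0.597959


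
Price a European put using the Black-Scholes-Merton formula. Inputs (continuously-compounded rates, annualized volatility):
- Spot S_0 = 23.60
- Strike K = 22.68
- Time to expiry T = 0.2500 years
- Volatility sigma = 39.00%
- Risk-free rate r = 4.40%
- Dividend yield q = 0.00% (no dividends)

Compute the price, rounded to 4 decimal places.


d1 = (ln(S/K) + (r - q + 0.5*sigma^2) * T) / (sigma * sqrt(T)) = 0.35782427
d2 = d1 - sigma * sqrt(T) = 0.16282427
exp(-rT) = 0.98906028; exp(-qT) = 1.00000000
P = K * exp(-rT) * N(-d2) - S_0 * exp(-qT) * N(-d1)
N(-d1) = 0.36023741; N(-d2) = 0.43532840
P = 22.6800 * 0.98906028 * 0.43532840 - 23.6000 * 1.00000000 * 0.36023741 = 1.2636

Answer: Price = 1.2636


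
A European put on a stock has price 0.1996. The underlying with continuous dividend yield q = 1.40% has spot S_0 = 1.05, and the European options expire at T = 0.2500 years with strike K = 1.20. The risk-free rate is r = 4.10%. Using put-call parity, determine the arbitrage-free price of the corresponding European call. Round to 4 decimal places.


Answer: Call price = 0.0582

Derivation:
Put-call parity: C - P = S_0 * exp(-qT) - K * exp(-rT).
S_0 * exp(-qT) = 1.0500 * 0.99650612 = 1.04633142
K * exp(-rT) = 1.2000 * 0.98980235 = 1.18776282
C = P + S*exp(-qT) - K*exp(-rT)
C = 0.1996 + 1.04633142 - 1.18776282 = 0.0582


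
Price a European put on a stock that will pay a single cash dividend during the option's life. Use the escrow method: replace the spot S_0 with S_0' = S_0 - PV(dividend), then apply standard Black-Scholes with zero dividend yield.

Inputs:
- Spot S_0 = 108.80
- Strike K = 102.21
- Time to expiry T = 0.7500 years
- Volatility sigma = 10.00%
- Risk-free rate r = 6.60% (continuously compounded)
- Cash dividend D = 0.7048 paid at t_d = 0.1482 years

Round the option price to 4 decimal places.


Answer: Price = 0.4791

Derivation:
PV(D) = D * exp(-r * t_d) = 0.7048 * 0.99026648 = 0.69793982
S_0' = S_0 - PV(D) = 108.8000 - 0.69793982 = 108.10206018
d1 = (ln(S_0'/K) + (r + sigma^2/2)*T) / (sigma*sqrt(T)) = 1.26204453
d2 = d1 - sigma*sqrt(T) = 1.17544199
exp(-rT) = 0.95170516
N(-d1) = 0.10346638; N(-d2) = 0.11990897
P = K * exp(-rT) * N(-d2) - S_0' * N(-d1) = 102.2100 * 0.95170516 * 0.11990897 - 108.10206018 * 0.10346638 = 0.4791


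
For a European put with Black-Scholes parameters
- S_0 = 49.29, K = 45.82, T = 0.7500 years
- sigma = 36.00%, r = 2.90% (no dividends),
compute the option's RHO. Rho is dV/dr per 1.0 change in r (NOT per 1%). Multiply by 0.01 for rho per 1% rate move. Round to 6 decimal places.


Answer: Rho = -14.834295

Derivation:
d1 = 0.4597970833; d2 = 0.1480279379
phi(d1) = 0.3589237846; exp(-qT) = 1.0000000000; exp(-rT) = 0.9784848257
N(-d2) = 0.4411603599
Rho = -K*T*exp(-rT)*N(-d2) = -45.8200 * 0.7500 * 0.9784848257 * 0.4411603599 = -14.834295


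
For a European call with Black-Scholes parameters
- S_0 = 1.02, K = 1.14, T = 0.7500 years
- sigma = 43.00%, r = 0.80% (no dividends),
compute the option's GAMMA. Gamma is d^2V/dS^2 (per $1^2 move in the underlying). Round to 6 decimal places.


d1 = -0.0963722068; d2 = -0.4687631304
phi(d1) = 0.3970939667; exp(-qT) = 1.0000000000; exp(-rT) = 0.9940179641
Gamma = exp(-qT) * phi(d1) / (S * sigma * sqrt(T)) = 1.0000000000 * 0.3970939667 / (1.0200 * 0.4300 * 0.8660254038) = 1.045428

Answer: Gamma = 1.045428


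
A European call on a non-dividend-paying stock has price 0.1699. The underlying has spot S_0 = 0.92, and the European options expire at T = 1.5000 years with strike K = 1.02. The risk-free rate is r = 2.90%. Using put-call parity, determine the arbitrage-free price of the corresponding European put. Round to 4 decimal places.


Answer: Put price = 0.2265

Derivation:
Put-call parity: C - P = S_0 * exp(-qT) - K * exp(-rT).
S_0 * exp(-qT) = 0.9200 * 1.00000000 = 0.92000000
K * exp(-rT) = 1.0200 * 0.95743255 = 0.97658121
P = C - S*exp(-qT) + K*exp(-rT)
P = 0.1699 - 0.92000000 + 0.97658121 = 0.2265


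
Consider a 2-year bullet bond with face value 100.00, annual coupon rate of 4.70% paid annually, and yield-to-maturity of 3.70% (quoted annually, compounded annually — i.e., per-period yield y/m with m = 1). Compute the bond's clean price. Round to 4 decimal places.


Answer: Price = 101.8942

Derivation:
Coupon per period c = face * coupon_rate / m = 4.700000
Periods per year m = 1; per-period yield y/m = 0.037000
Number of cashflows N = 2
Cashflows (t years, CF_t, discount factor 1/(1+y/m)^(m*t), PV):
  t = 1.0000: CF_t = 4.700000, DF = 0.964320, PV = 4.532305
  t = 2.0000: CF_t = 104.700000, DF = 0.929913, PV = 97.361929
Price P = sum_t PV_t = 101.894234


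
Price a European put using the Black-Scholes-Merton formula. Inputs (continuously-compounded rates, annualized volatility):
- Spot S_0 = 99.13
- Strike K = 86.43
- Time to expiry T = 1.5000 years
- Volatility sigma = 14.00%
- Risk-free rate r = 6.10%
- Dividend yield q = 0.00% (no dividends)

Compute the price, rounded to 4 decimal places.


Answer: Price = 0.6413

Derivation:
d1 = (ln(S/K) + (r - q + 0.5*sigma^2) * T) / (sigma * sqrt(T)) = 1.41893857
d2 = d1 - sigma * sqrt(T) = 1.24747428
exp(-rT) = 0.91256132; exp(-qT) = 1.00000000
P = K * exp(-rT) * N(-d2) - S_0 * exp(-qT) * N(-d1)
N(-d1) = 0.07795846; N(-d2) = 0.10611182
P = 86.4300 * 0.91256132 * 0.10611182 - 99.1300 * 1.00000000 * 0.07795846 = 0.6413


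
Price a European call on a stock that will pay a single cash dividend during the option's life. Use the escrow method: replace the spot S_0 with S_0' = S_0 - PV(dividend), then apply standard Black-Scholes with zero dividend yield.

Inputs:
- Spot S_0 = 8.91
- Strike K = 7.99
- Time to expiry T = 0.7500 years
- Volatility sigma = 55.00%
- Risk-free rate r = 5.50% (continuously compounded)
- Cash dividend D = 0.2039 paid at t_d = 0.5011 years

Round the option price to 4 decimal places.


Answer: Price = 2.1178

Derivation:
PV(D) = D * exp(-r * t_d) = 0.2039 * 0.97281583 = 0.19835715
S_0' = S_0 - PV(D) = 8.9100 - 0.19835715 = 8.71164285
d1 = (ln(S_0'/K) + (r + sigma^2/2)*T) / (sigma*sqrt(T)) = 0.50629867
d2 = d1 - sigma*sqrt(T) = 0.02998470
exp(-rT) = 0.95958920
N(d1) = 0.69367650; N(d2) = 0.51196037
C = S_0' * N(d1) - K * exp(-rT) * N(d2) = 8.71164285 * 0.69367650 - 7.9900 * 0.95958920 * 0.51196037 = 2.1178


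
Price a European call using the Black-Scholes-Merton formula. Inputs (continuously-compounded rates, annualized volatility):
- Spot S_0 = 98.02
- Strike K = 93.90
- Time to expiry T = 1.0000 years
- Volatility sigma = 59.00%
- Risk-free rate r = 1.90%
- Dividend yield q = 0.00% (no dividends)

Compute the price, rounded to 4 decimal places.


Answer: Price = 25.1198

Derivation:
d1 = (ln(S/K) + (r - q + 0.5*sigma^2) * T) / (sigma * sqrt(T)) = 0.39998501
d2 = d1 - sigma * sqrt(T) = -0.19001499
exp(-rT) = 0.98117936; exp(-qT) = 1.00000000
C = S_0 * exp(-qT) * N(d1) - K * exp(-rT) * N(d2)
N(d1) = 0.65541622; N(d2) = 0.42464869
C = 98.0200 * 1.00000000 * 0.65541622 - 93.9000 * 0.98117936 * 0.42464869 = 25.1198


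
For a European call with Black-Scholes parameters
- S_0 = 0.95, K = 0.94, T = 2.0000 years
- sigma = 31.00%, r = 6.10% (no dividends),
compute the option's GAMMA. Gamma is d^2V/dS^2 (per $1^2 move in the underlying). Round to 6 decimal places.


d1 = 0.5216215169; d2 = 0.0832153126
phi(d1) = 0.3481983339; exp(-qT) = 1.0000000000; exp(-rT) = 0.8851483685
Gamma = exp(-qT) * phi(d1) / (S * sigma * sqrt(T)) = 1.0000000000 * 0.3481983339 / (0.9500 * 0.3100 * 1.4142135624) = 0.836039

Answer: Gamma = 0.836039


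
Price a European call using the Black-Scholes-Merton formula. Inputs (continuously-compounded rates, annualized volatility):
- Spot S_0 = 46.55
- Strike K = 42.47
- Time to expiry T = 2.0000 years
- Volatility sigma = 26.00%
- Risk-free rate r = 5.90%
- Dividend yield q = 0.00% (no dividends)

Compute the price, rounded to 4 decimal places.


Answer: Price = 11.5098

Derivation:
d1 = (ln(S/K) + (r - q + 0.5*sigma^2) * T) / (sigma * sqrt(T)) = 0.75423561
d2 = d1 - sigma * sqrt(T) = 0.38654008
exp(-rT) = 0.88869605; exp(-qT) = 1.00000000
C = S_0 * exp(-qT) * N(d1) - K * exp(-rT) * N(d2)
N(d1) = 0.77464612; N(d2) = 0.65045164
C = 46.5500 * 1.00000000 * 0.77464612 - 42.4700 * 0.88869605 * 0.65045164 = 11.5098


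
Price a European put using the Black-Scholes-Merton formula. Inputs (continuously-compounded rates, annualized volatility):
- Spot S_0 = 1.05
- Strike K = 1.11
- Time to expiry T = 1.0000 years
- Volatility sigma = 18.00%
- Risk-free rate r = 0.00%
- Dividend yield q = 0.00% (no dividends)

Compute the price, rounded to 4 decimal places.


Answer: Price = 0.1111

Derivation:
d1 = (ln(S/K) + (r - q + 0.5*sigma^2) * T) / (sigma * sqrt(T)) = -0.21872140
d2 = d1 - sigma * sqrt(T) = -0.39872140
exp(-rT) = 1.00000000; exp(-qT) = 1.00000000
P = K * exp(-rT) * N(-d2) - S_0 * exp(-qT) * N(-d1)
N(-d1) = 0.58656646; N(-d2) = 0.65495075
P = 1.1100 * 1.00000000 * 0.65495075 - 1.0500 * 1.00000000 * 0.58656646 = 0.1111


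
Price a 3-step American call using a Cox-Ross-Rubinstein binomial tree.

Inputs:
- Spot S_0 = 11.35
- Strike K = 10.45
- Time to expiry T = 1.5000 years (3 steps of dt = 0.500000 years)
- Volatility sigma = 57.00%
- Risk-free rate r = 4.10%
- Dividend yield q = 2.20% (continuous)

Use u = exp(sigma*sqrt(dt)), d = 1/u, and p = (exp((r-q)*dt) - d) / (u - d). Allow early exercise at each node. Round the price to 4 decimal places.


Answer: Price = V(0,0) = 3.6663

Derivation:
dt = T/N = 0.500000
u = exp(sigma*sqrt(dt)) = 1.496383; d = 1/u = 0.668278
p = (exp((r-q)*dt) - d) / (u - d) = 0.412106
Discount per step: exp(-r*dt) = 0.979709
Stock lattice S(k, i) with i counting down-moves:
  k=0: S(0,0) = 11.3500
  k=1: S(1,0) = 16.9839; S(1,1) = 7.5850
  k=2: S(2,0) = 25.4145; S(2,1) = 11.3500; S(2,2) = 5.0689
  k=3: S(3,0) = 38.0298; S(3,1) = 16.9839; S(3,2) = 7.5850; S(3,3) = 3.3874
Terminal payoffs V(N, i) = max(S_T - K, 0):
  V(3,0) = 27.579811; V(3,1) = 6.533947; V(3,2) = 0.000000; V(3,3) = 0.000000
Backward induction: V(k, i) = exp(-r*dt) * [p * V(k+1, i) + (1-p) * V(k+1, i+1)]; then take max(V_cont, immediate exercise) for American.
  V(2,0) = exp(-r*dt) * [p*27.579811 + (1-p)*6.533947] = 14.898506; exercise = 14.964490; V(2,0) = max -> 14.964490
  V(2,1) = exp(-r*dt) * [p*6.533947 + (1-p)*0.000000] = 2.638042; exercise = 0.900000; V(2,1) = max -> 2.638042
  V(2,2) = exp(-r*dt) * [p*0.000000 + (1-p)*0.000000] = 0.000000; exercise = 0.000000; V(2,2) = max -> 0.000000
  V(1,0) = exp(-r*dt) * [p*14.964490 + (1-p)*2.638042] = 7.561242; exercise = 6.533947; V(1,0) = max -> 7.561242
  V(1,1) = exp(-r*dt) * [p*2.638042 + (1-p)*0.000000] = 1.065094; exercise = 0.000000; V(1,1) = max -> 1.065094
  V(0,0) = exp(-r*dt) * [p*7.561242 + (1-p)*1.065094] = 3.666263; exercise = 0.900000; V(0,0) = max -> 3.666263
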